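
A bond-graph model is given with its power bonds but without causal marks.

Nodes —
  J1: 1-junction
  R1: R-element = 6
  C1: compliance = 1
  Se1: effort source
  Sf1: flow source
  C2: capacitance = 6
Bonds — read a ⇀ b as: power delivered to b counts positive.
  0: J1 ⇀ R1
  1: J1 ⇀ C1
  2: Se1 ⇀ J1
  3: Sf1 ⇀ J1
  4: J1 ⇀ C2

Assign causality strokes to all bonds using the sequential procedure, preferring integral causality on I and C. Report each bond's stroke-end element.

#0 stroke→J1
#1 stroke→J1
#2 stroke→J1
#3 stroke→Sf1
#4 stroke→J1

β2 |J1  (Se1: effort source, stroke at far end)
β3 |Sf1  (Sf1 (Sf) sets flow on bond)
β0 |J1  (J1 flow already set via bond 3)
β1 |J1  (common-f at J1 fixed by 3)
β4 |J1  (J1 flow already set via bond 3)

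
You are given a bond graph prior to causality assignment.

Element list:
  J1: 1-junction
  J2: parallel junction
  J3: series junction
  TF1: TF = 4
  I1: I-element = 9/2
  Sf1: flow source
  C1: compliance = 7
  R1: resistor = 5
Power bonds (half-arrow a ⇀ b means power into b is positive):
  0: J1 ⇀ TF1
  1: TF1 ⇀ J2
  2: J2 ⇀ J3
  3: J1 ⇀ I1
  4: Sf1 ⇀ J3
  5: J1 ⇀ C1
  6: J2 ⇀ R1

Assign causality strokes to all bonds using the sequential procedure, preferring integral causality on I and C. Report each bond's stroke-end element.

#4 |Sf1  (Sf1 (Sf) sets flow on bond)
#2 |J3  (1-jn J3 has f-setter on 4)
#3 |I1  (I1 integral (f out))
#0 |J1  (J1 flow already set via bond 3)
#5 |J1  (J1: bond 3 brought flow, rest push out)
#1 |TF1  (TF1 one-in-one-out from 0)
#6 |J2  (J2: last free bond brings effort in)

bond 0 stroke→J1
bond 1 stroke→TF1
bond 2 stroke→J3
bond 3 stroke→I1
bond 4 stroke→Sf1
bond 5 stroke→J1
bond 6 stroke→J2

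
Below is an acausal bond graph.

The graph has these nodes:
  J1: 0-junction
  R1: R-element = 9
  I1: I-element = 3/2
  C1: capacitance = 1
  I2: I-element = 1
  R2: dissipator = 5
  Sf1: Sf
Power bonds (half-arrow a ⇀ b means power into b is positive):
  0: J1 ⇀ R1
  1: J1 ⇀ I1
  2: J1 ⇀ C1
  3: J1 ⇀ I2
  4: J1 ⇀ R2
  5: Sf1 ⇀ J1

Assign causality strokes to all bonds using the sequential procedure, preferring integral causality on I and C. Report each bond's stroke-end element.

b0 stroke→R1
b1 stroke→I1
b2 stroke→J1
b3 stroke→I2
b4 stroke→R2
b5 stroke→Sf1

#5 stroke at Sf1  (Sf1: flow source, stroke at near end)
#1 stroke at I1  (prefer integral on I1)
#2 stroke at J1  (prefer integral on C1)
#0 stroke at R1  (J1: bond 2 brought effort, rest push out)
#3 stroke at I2  (J1: bond 2 brought effort, rest push out)
#4 stroke at R2  (J1: bond 2 brought effort, rest push out)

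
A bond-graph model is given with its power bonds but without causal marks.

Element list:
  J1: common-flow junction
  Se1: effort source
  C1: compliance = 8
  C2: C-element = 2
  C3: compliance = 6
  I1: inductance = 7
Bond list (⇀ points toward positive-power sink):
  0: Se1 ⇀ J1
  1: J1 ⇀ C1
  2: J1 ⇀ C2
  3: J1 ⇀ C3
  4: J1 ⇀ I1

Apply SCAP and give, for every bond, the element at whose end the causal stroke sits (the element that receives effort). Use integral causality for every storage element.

#0 |J1
#1 |J1
#2 |J1
#3 |J1
#4 |I1

bond 0 |J1  (Se1 fixes effort; stroke away)
bond 1 |J1  (C1: C, integral causality)
bond 2 |J1  (C2 outputs effort q/C2)
bond 3 |J1  (C3: C, integral causality)
bond 4 |I1  (closing 1-jn rule on J1)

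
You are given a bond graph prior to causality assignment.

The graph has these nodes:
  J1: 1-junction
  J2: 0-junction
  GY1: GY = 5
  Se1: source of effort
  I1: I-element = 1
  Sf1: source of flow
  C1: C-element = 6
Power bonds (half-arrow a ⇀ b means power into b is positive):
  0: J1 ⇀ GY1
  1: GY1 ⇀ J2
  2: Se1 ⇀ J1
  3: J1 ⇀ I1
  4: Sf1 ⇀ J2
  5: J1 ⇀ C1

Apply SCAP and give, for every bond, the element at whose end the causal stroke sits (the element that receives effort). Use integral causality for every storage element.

b0 →J1
b1 →J2
b2 →J1
b3 →I1
b4 →Sf1
b5 →J1

bond 2 stroke→J1  (source Se1 imposes e)
bond 4 stroke→Sf1  (Sf1: flow source, stroke at near end)
bond 1 stroke→J2  (only one effort-in slot at J2)
bond 0 stroke→J1  (GY1 both-in/both-out from 1)
bond 3 stroke→I1  (I1: I, integral causality)
bond 5 stroke→J1  (J1 flow already set via bond 3)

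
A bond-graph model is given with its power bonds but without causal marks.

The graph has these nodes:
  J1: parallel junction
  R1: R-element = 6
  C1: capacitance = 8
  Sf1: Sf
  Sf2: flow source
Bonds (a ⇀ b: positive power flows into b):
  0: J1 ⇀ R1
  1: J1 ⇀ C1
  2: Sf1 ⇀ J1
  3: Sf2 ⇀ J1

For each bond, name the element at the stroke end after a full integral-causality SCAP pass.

b2 →Sf1  (source Sf1 imposes f)
b3 →Sf2  (Sf2: flow source, stroke at near end)
b1 →J1  (C1 integral (e out))
b0 →R1  (0-jn J1 has e-setter on 1)

b0 |R1
b1 |J1
b2 |Sf1
b3 |Sf2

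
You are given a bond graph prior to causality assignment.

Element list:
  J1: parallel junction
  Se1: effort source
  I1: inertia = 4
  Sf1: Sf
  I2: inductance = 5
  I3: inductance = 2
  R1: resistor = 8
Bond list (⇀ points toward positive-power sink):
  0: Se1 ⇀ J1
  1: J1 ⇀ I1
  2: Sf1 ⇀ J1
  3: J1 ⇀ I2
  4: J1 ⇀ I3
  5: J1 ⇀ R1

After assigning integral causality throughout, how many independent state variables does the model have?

b0 →J1  (source Se1 imposes e)
b2 →Sf1  (source Sf1 imposes f)
b1 →I1  (common-e at J1 fixed by 0)
b3 →I2  (common-e at J1 fixed by 0)
b4 →I3  (J1: bond 0 brought effort, rest push out)
b5 →R1  (J1: bond 0 brought effort, rest push out)

3  (I1, I2, I3 all integral)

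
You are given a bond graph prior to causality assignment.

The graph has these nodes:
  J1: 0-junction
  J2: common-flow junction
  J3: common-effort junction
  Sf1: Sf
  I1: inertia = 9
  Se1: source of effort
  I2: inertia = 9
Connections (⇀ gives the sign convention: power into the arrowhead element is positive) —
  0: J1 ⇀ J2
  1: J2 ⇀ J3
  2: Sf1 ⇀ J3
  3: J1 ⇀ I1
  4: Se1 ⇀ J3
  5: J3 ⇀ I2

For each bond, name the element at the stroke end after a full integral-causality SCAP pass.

#2 stroke→Sf1  (source Sf1 imposes f)
#4 stroke→J3  (source Se1 imposes e)
#1 stroke→J2  (0-jn J3 has e-setter on 4)
#5 stroke→I2  (J3 effort already set via bond 4)
#0 stroke→J1  (J2 needs exactly one f-in)
#3 stroke→I1  (common-e at J1 fixed by 0)

#0 stroke→J1
#1 stroke→J2
#2 stroke→Sf1
#3 stroke→I1
#4 stroke→J3
#5 stroke→I2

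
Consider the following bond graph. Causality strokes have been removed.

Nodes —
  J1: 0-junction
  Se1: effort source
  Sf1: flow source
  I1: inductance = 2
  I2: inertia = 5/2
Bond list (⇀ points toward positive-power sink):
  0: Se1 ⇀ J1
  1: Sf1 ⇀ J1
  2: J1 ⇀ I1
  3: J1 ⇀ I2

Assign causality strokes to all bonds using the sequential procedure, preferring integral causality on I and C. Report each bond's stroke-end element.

β0 stroke at J1
β1 stroke at Sf1
β2 stroke at I1
β3 stroke at I2

b0 stroke at J1  (Se1 fixes effort; stroke away)
b1 stroke at Sf1  (Sf1 fixes flow; stroke at Sf1)
b2 stroke at I1  (common-e at J1 fixed by 0)
b3 stroke at I2  (J1: bond 0 brought effort, rest push out)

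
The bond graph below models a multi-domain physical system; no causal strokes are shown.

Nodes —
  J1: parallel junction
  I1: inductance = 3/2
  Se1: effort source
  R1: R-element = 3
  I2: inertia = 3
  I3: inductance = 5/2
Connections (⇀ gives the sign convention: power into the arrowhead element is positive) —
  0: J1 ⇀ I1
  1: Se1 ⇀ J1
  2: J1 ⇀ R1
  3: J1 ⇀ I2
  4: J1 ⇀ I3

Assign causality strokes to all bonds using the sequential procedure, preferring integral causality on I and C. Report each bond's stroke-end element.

β1 →J1  (Se1: effort source, stroke at far end)
β0 →I1  (J1: bond 1 brought effort, rest push out)
β2 →R1  (0-jn J1 has e-setter on 1)
β3 →I2  (J1: bond 1 brought effort, rest push out)
β4 →I3  (0-jn J1 has e-setter on 1)

b0 stroke at I1
b1 stroke at J1
b2 stroke at R1
b3 stroke at I2
b4 stroke at I3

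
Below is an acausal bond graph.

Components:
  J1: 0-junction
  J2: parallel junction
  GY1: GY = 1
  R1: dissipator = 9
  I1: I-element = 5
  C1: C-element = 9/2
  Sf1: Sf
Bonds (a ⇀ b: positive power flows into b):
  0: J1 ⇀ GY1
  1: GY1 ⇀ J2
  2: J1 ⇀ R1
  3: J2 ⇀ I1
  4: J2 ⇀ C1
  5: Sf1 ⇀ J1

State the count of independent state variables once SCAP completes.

2  (C1, I1 all integral)

β5 stroke→Sf1  (Sf1 (Sf) sets flow on bond)
β3 stroke→I1  (prefer integral on I1)
β4 stroke→J2  (C1 outputs effort q/C1)
β1 stroke→GY1  (J2: bond 4 brought effort, rest push out)
β0 stroke→GY1  (GY1 both-in/both-out from 1)
β2 stroke→J1  (J1 needs exactly one e-in)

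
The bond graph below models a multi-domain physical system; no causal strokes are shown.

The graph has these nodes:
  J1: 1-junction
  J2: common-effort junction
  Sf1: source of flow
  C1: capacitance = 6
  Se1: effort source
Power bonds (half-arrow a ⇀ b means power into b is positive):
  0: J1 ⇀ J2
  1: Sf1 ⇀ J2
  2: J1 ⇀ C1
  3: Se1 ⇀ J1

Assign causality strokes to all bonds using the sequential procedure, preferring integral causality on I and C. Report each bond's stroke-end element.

β0 |J2
β1 |Sf1
β2 |J1
β3 |J1

#1 |Sf1  (Sf1: flow source, stroke at near end)
#3 |J1  (source Se1 imposes e)
#0 |J2  (J2: last free bond brings effort in)
#2 |J1  (common-f at J1 fixed by 0)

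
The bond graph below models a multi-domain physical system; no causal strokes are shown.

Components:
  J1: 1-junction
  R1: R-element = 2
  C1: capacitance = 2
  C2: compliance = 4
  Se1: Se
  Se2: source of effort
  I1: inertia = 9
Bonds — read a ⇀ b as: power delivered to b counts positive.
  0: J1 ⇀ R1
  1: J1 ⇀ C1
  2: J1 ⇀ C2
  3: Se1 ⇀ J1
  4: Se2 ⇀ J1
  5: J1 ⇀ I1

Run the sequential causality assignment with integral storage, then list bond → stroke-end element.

b3 |J1  (Se1 (Se) sets effort on bond)
b4 |J1  (Se2: effort source, stroke at far end)
b1 |J1  (C1 outputs effort q/C1)
b2 |J1  (C2 outputs effort q/C2)
b5 |I1  (prefer integral on I1)
b0 |J1  (common-f at J1 fixed by 5)

β0 stroke→J1
β1 stroke→J1
β2 stroke→J1
β3 stroke→J1
β4 stroke→J1
β5 stroke→I1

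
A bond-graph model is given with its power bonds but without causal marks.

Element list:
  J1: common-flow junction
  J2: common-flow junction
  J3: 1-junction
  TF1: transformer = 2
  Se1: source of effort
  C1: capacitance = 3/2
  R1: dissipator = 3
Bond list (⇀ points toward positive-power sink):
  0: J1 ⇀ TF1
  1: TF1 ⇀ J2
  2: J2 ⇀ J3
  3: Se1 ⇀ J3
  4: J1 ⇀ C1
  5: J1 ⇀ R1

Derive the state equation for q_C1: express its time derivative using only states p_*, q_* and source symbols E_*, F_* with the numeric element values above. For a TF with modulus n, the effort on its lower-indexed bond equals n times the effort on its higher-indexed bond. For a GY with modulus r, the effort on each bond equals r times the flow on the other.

#3 stroke→J3  (Se1: effort source, stroke at far end)
#2 stroke→J2  (J3: last free bond brings flow in)
#1 stroke→TF1  (J2: last free bond brings flow in)
#0 stroke→J1  (through TF1, causality passes straight; one stroke at TF1)
#4 stroke→J1  (prefer integral on C1)
#5 stroke→R1  (J1: last free bond brings flow in)

dq_C1/dt = 2*E_Se1/3 - 2*q_C1/9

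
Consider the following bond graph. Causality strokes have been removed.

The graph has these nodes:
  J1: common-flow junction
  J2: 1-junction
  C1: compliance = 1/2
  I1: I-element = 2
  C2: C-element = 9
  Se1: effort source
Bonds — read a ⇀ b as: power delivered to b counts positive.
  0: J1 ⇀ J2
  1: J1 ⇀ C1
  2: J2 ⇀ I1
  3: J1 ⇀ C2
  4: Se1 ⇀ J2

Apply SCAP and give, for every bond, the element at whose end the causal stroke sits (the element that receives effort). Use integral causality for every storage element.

β0 →J2
β1 →J1
β2 →I1
β3 →J1
β4 →J2

#4 stroke→J2  (Se1: effort source, stroke at far end)
#1 stroke→J1  (C1 outputs effort q/C1)
#2 stroke→I1  (I1 outputs flow p/I1)
#0 stroke→J2  (1-jn J2 has f-setter on 2)
#3 stroke→J1  (J1 flow already set via bond 0)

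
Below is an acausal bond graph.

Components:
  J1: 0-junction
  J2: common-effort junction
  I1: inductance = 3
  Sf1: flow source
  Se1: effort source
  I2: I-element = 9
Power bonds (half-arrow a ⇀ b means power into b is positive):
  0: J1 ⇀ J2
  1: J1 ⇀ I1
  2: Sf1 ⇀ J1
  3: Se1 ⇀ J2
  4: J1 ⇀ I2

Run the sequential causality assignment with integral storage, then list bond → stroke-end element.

β0 |J1
β1 |I1
β2 |Sf1
β3 |J2
β4 |I2

bond 2 →Sf1  (Sf1: flow source, stroke at near end)
bond 3 →J2  (Se1 (Se) sets effort on bond)
bond 0 →J1  (0-jn J2 has e-setter on 3)
bond 1 →I1  (0-jn J1 has e-setter on 0)
bond 4 →I2  (J1 effort already set via bond 0)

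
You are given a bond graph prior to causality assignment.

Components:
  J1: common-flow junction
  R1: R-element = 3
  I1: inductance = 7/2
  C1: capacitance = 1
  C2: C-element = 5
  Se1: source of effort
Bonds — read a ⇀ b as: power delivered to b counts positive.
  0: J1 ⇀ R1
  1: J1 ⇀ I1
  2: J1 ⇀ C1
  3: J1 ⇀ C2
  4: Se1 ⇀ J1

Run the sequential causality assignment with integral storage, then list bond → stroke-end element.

b4 stroke at J1  (Se1: effort source, stroke at far end)
b1 stroke at I1  (I1 integral (f out))
b0 stroke at J1  (J1 flow already set via bond 1)
b2 stroke at J1  (J1 flow already set via bond 1)
b3 stroke at J1  (common-f at J1 fixed by 1)

b0 |J1
b1 |I1
b2 |J1
b3 |J1
b4 |J1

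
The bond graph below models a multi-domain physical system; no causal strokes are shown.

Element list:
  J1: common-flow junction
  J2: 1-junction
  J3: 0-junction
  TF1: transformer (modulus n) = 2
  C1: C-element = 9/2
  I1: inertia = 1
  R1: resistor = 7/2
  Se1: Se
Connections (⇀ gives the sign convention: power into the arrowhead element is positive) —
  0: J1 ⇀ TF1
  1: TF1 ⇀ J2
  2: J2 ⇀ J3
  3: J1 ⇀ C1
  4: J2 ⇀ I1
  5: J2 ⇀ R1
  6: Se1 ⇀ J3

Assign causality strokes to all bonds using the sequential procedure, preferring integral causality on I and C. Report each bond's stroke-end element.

bond 0 stroke→TF1
bond 1 stroke→J2
bond 2 stroke→J2
bond 3 stroke→J1
bond 4 stroke→I1
bond 5 stroke→J2
bond 6 stroke→J3

β6 |J3  (source Se1 imposes e)
β2 |J2  (J3 effort already set via bond 6)
β3 |J1  (prefer integral on C1)
β0 |TF1  (J1: last free bond brings flow in)
β1 |J2  (TF1: transformer flips bond 0)
β4 |I1  (I1 integral (f out))
β5 |J2  (J2: bond 4 brought flow, rest push out)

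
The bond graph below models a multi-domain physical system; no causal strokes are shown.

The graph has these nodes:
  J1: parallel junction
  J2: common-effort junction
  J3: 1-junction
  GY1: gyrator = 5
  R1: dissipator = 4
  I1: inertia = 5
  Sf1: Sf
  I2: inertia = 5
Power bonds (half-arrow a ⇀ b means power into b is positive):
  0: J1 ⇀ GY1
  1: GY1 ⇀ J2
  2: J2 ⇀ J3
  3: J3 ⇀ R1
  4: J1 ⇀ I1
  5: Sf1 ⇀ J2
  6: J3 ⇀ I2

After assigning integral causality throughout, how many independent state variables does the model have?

#5 →Sf1  (Sf1 (Sf) sets flow on bond)
#4 →I1  (I1: I, integral causality)
#0 →J1  (J1 needs exactly one e-in)
#1 →J2  (through GY1, causality inverts; strokes same side of GY1)
#2 →J3  (0-jn J2 has e-setter on 1)
#6 →I2  (I2: I, integral causality)
#3 →J3  (common-f at J3 fixed by 6)

2  (I1, I2 all integral)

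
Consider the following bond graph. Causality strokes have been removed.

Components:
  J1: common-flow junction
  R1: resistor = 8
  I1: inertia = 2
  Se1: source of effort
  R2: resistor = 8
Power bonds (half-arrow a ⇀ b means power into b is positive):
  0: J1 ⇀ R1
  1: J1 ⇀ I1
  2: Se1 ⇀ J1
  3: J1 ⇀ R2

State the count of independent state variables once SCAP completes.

1  (I1 all integral)

b2 stroke→J1  (source Se1 imposes e)
b1 stroke→I1  (I1: I, integral causality)
b0 stroke→J1  (J1: bond 1 brought flow, rest push out)
b3 stroke→J1  (1-jn J1 has f-setter on 1)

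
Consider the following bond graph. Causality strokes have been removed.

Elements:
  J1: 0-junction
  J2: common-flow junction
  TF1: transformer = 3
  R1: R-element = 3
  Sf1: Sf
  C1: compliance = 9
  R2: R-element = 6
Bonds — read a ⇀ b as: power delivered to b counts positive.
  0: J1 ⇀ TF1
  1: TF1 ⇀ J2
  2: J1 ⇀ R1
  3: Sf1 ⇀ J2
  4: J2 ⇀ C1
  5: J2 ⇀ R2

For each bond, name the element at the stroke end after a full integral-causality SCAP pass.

b0 stroke at TF1
b1 stroke at J2
b2 stroke at J1
b3 stroke at Sf1
b4 stroke at J2
b5 stroke at J2

β3 stroke→Sf1  (Sf1: flow source, stroke at near end)
β1 stroke→J2  (1-jn J2 has f-setter on 3)
β4 stroke→J2  (J2 flow already set via bond 3)
β5 stroke→J2  (J2: bond 3 brought flow, rest push out)
β0 stroke→TF1  (TF TF1: opposite of bond 1)
β2 stroke→J1  (J1 needs exactly one e-in)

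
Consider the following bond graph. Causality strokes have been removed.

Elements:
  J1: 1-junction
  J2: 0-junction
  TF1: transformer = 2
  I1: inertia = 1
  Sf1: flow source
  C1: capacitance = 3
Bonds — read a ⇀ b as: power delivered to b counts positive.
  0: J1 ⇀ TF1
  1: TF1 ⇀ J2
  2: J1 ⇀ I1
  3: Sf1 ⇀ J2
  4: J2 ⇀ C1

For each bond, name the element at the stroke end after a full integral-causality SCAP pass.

β3 stroke→Sf1  (Sf1 (Sf) sets flow on bond)
β2 stroke→I1  (I1 outputs flow p/I1)
β0 stroke→J1  (1-jn J1 has f-setter on 2)
β1 stroke→TF1  (TF1 one-in-one-out from 0)
β4 stroke→J2  (only one effort-in slot at J2)

bond 0 →J1
bond 1 →TF1
bond 2 →I1
bond 3 →Sf1
bond 4 →J2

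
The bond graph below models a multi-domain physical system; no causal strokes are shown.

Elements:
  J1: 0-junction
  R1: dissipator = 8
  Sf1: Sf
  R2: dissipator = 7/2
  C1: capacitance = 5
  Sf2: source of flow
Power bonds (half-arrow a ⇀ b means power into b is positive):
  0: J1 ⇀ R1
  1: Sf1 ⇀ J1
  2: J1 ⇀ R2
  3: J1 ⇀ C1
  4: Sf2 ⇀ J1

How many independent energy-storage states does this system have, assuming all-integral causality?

b1 |Sf1  (Sf1 (Sf) sets flow on bond)
b4 |Sf2  (Sf2 (Sf) sets flow on bond)
b3 |J1  (C1 outputs effort q/C1)
b0 |R1  (J1 effort already set via bond 3)
b2 |R2  (0-jn J1 has e-setter on 3)

1  (C1 all integral)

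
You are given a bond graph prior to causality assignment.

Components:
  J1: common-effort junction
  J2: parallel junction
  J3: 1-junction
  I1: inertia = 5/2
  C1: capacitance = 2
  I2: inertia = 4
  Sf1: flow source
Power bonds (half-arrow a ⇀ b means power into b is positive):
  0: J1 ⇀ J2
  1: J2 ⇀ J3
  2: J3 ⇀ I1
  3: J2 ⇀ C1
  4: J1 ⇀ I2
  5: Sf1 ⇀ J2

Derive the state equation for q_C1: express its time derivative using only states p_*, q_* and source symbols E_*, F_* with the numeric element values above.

bond 5 stroke→Sf1  (Sf1 (Sf) sets flow on bond)
bond 2 stroke→I1  (I1 outputs flow p/I1)
bond 1 stroke→J3  (1-jn J3 has f-setter on 2)
bond 3 stroke→J2  (C1 outputs effort q/C1)
bond 0 stroke→J1  (common-e at J2 fixed by 3)
bond 4 stroke→I2  (common-e at J1 fixed by 0)

dq_C1/dt = F_Sf1 - 2*p_I1/5 - p_I2/4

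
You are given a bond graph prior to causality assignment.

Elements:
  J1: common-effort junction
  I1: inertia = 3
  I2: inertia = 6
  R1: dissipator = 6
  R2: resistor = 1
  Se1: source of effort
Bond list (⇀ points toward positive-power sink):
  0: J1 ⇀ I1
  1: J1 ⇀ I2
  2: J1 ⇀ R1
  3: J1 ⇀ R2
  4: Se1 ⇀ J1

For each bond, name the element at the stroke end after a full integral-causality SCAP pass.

β0 |I1
β1 |I2
β2 |R1
β3 |R2
β4 |J1

b4 stroke at J1  (Se1 (Se) sets effort on bond)
b0 stroke at I1  (J1: bond 4 brought effort, rest push out)
b1 stroke at I2  (J1: bond 4 brought effort, rest push out)
b2 stroke at R1  (J1: bond 4 brought effort, rest push out)
b3 stroke at R2  (0-jn J1 has e-setter on 4)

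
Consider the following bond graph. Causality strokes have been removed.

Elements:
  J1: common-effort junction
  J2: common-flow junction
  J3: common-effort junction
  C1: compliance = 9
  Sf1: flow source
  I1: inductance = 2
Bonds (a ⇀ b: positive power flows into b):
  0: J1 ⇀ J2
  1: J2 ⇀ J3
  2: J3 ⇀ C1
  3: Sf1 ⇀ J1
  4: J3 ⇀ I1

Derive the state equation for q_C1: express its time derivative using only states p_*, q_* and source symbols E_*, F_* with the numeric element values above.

b3 →Sf1  (source Sf1 imposes f)
b0 →J1  (closing 0-jn rule on J1)
b1 →J2  (J2 flow already set via bond 0)
b2 →J3  (C1 outputs effort q/C1)
b4 →I1  (common-e at J3 fixed by 2)

dq_C1/dt = F_Sf1 - p_I1/2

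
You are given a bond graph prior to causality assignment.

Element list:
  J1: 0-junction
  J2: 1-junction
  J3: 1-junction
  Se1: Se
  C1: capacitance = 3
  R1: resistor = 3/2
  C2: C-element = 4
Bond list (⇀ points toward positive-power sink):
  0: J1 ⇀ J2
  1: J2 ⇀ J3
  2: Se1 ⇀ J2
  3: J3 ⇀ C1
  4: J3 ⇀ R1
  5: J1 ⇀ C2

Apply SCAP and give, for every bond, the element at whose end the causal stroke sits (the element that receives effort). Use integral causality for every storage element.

β0 stroke→J2
β1 stroke→J3
β2 stroke→J2
β3 stroke→J3
β4 stroke→R1
β5 stroke→J1

b2 stroke→J2  (Se1: effort source, stroke at far end)
b3 stroke→J3  (C1 outputs effort q/C1)
b5 stroke→J1  (C2: C, integral causality)
b0 stroke→J2  (common-e at J1 fixed by 5)
b1 stroke→J3  (J2 needs exactly one f-in)
b4 stroke→R1  (closing 1-jn rule on J3)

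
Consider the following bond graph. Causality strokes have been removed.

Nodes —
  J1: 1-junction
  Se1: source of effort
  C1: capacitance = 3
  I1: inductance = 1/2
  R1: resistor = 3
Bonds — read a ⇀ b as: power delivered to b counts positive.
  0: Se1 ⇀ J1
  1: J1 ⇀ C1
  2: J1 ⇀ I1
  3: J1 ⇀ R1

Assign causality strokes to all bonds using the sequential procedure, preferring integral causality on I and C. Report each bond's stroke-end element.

b0 stroke at J1
b1 stroke at J1
b2 stroke at I1
b3 stroke at J1

#0 →J1  (Se1 fixes effort; stroke away)
#1 →J1  (prefer integral on C1)
#2 →I1  (prefer integral on I1)
#3 →J1  (J1 flow already set via bond 2)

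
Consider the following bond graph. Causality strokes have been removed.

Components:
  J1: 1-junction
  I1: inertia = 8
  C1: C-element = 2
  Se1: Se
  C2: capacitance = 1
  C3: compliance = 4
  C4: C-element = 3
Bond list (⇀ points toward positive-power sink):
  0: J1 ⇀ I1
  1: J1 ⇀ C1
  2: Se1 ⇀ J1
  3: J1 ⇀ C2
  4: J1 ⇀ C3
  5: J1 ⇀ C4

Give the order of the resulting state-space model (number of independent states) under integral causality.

5  (C1, C2, C3, C4, I1 all integral)

#2 →J1  (source Se1 imposes e)
#0 →I1  (I1 integral (f out))
#1 →J1  (common-f at J1 fixed by 0)
#3 →J1  (J1: bond 0 brought flow, rest push out)
#4 →J1  (1-jn J1 has f-setter on 0)
#5 →J1  (1-jn J1 has f-setter on 0)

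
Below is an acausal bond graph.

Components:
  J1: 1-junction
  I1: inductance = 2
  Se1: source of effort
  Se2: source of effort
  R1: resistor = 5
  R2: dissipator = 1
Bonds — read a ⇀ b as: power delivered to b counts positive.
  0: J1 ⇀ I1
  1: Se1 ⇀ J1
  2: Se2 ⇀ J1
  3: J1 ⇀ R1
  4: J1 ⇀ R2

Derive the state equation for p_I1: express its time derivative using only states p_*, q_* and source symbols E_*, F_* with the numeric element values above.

dp_I1/dt = E_Se1 + E_Se2 - 3*p_I1

b1 →J1  (Se1 fixes effort; stroke away)
b2 →J1  (Se2 fixes effort; stroke away)
b0 →I1  (I1 outputs flow p/I1)
b3 →J1  (J1: bond 0 brought flow, rest push out)
b4 →J1  (J1 flow already set via bond 0)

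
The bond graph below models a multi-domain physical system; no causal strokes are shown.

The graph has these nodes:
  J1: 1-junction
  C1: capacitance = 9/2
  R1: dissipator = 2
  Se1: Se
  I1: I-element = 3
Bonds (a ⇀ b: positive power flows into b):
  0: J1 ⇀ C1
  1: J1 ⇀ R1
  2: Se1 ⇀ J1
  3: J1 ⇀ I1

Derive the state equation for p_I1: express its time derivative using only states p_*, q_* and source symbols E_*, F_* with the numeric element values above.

dp_I1/dt = E_Se1 - 2*p_I1/3 - 2*q_C1/9

b2 stroke→J1  (Se1 fixes effort; stroke away)
b0 stroke→J1  (prefer integral on C1)
b3 stroke→I1  (I1 integral (f out))
b1 stroke→J1  (J1: bond 3 brought flow, rest push out)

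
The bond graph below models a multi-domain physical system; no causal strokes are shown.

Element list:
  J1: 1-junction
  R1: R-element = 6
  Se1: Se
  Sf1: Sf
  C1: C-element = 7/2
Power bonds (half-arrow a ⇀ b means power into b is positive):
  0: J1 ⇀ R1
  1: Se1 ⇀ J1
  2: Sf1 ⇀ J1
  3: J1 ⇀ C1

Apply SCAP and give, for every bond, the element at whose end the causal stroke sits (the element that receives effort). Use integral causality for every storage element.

β1 stroke→J1  (Se1 fixes effort; stroke away)
β2 stroke→Sf1  (Sf1: flow source, stroke at near end)
β0 stroke→J1  (1-jn J1 has f-setter on 2)
β3 stroke→J1  (common-f at J1 fixed by 2)

bond 0 stroke at J1
bond 1 stroke at J1
bond 2 stroke at Sf1
bond 3 stroke at J1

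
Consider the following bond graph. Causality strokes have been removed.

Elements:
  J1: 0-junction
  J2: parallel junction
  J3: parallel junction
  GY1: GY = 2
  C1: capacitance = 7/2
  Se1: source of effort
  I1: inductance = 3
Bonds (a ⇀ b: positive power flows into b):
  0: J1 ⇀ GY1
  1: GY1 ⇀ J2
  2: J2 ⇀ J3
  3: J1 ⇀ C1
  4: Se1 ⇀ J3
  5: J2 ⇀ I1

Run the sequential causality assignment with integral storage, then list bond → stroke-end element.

#4 stroke at J3  (Se1 fixes effort; stroke away)
#2 stroke at J2  (J3: bond 4 brought effort, rest push out)
#1 stroke at GY1  (J2 effort already set via bond 2)
#5 stroke at I1  (J2: bond 2 brought effort, rest push out)
#0 stroke at GY1  (GY1 both-in/both-out from 1)
#3 stroke at J1  (J1 needs exactly one e-in)

β0 |GY1
β1 |GY1
β2 |J2
β3 |J1
β4 |J3
β5 |I1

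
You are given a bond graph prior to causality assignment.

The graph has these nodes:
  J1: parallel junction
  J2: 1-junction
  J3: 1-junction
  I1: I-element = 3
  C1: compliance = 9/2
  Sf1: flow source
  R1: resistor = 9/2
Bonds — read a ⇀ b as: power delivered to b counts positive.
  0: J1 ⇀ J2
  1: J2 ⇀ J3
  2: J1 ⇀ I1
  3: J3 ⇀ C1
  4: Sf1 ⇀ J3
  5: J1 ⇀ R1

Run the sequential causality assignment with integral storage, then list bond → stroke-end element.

b4 stroke→Sf1  (Sf1 fixes flow; stroke at Sf1)
b1 stroke→J3  (J3 flow already set via bond 4)
b3 stroke→J3  (common-f at J3 fixed by 4)
b0 stroke→J2  (J2 flow already set via bond 1)
b2 stroke→I1  (I1 outputs flow p/I1)
b5 stroke→J1  (J1: last free bond brings effort in)

β0 |J2
β1 |J3
β2 |I1
β3 |J3
β4 |Sf1
β5 |J1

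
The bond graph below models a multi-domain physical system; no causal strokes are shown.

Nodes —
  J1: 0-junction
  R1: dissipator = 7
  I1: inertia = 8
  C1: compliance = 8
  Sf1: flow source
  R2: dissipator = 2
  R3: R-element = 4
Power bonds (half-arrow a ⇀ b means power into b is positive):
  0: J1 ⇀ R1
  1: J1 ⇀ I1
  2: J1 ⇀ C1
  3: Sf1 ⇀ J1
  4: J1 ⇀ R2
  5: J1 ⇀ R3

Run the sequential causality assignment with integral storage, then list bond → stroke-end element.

b3 →Sf1  (source Sf1 imposes f)
b1 →I1  (I1: I, integral causality)
b2 →J1  (C1: C, integral causality)
b0 →R1  (0-jn J1 has e-setter on 2)
b4 →R2  (0-jn J1 has e-setter on 2)
b5 →R3  (common-e at J1 fixed by 2)

b0 stroke→R1
b1 stroke→I1
b2 stroke→J1
b3 stroke→Sf1
b4 stroke→R2
b5 stroke→R3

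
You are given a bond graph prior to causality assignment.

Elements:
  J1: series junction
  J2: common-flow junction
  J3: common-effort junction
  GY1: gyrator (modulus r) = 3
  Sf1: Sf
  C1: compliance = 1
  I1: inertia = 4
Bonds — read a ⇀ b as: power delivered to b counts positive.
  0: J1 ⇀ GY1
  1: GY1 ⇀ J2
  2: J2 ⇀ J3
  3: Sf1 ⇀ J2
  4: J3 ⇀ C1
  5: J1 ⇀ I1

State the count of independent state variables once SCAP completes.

2  (C1, I1 all integral)

bond 3 |Sf1  (Sf1: flow source, stroke at near end)
bond 1 |J2  (1-jn J2 has f-setter on 3)
bond 2 |J2  (1-jn J2 has f-setter on 3)
bond 4 |J3  (J3 needs exactly one e-in)
bond 0 |J1  (GY1 both-in/both-out from 1)
bond 5 |I1  (only one flow-in slot at J1)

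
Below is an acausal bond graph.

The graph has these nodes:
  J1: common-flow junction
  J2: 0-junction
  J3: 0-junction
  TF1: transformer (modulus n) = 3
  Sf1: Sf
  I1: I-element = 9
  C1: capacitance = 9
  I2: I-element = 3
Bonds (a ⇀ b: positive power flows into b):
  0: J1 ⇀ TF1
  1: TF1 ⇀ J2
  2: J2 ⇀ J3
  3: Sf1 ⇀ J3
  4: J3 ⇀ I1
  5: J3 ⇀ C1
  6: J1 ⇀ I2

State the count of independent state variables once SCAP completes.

b3 stroke at Sf1  (Sf1: flow source, stroke at near end)
b4 stroke at I1  (I1 outputs flow p/I1)
b5 stroke at J3  (C1 outputs effort q/C1)
b2 stroke at J2  (J3 effort already set via bond 5)
b1 stroke at TF1  (J2 effort already set via bond 2)
b0 stroke at J1  (TF TF1: opposite of bond 1)
b6 stroke at I2  (J1 needs exactly one f-in)

3  (C1, I1, I2 all integral)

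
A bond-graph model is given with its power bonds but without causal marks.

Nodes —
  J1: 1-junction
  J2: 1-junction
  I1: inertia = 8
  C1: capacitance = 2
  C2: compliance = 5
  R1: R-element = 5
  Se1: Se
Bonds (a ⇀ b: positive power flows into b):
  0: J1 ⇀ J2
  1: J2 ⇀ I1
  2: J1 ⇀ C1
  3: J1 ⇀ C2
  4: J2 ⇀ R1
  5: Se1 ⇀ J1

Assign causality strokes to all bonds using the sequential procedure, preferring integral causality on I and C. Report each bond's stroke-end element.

b0 →J2
b1 →I1
b2 →J1
b3 →J1
b4 →J2
b5 →J1

b5 →J1  (Se1 fixes effort; stroke away)
b1 →I1  (prefer integral on I1)
b0 →J2  (common-f at J2 fixed by 1)
b4 →J2  (common-f at J2 fixed by 1)
b2 →J1  (J1 flow already set via bond 0)
b3 →J1  (1-jn J1 has f-setter on 0)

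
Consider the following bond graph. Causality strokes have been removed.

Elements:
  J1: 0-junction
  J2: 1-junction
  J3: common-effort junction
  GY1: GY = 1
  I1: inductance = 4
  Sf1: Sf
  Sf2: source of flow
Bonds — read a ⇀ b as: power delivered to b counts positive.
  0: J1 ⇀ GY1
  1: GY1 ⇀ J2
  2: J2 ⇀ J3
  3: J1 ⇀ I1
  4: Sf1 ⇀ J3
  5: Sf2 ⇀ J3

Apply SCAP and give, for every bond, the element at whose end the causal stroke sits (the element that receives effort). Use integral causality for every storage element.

b0 →J1
b1 →J2
b2 →J3
b3 →I1
b4 →Sf1
b5 →Sf2

b4 →Sf1  (source Sf1 imposes f)
b5 →Sf2  (source Sf2 imposes f)
b2 →J3  (only one effort-in slot at J3)
b1 →J2  (J2: bond 2 brought flow, rest push out)
b0 →J1  (GY1 both-in/both-out from 1)
b3 →I1  (J1: bond 0 brought effort, rest push out)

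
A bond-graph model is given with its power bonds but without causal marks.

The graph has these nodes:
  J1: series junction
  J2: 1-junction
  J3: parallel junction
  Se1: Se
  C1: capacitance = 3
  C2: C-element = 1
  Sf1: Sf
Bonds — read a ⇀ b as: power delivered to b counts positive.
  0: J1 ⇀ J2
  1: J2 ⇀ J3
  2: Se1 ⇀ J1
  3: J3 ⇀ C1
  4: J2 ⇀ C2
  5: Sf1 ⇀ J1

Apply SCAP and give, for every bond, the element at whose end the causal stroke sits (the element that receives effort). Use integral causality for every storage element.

β2 →J1  (Se1: effort source, stroke at far end)
β5 →Sf1  (Sf1 fixes flow; stroke at Sf1)
β0 →J1  (J1: bond 5 brought flow, rest push out)
β1 →J2  (J2 flow already set via bond 0)
β4 →J2  (J2 flow already set via bond 0)
β3 →J3  (closing 0-jn rule on J3)

b0 stroke→J1
b1 stroke→J2
b2 stroke→J1
b3 stroke→J3
b4 stroke→J2
b5 stroke→Sf1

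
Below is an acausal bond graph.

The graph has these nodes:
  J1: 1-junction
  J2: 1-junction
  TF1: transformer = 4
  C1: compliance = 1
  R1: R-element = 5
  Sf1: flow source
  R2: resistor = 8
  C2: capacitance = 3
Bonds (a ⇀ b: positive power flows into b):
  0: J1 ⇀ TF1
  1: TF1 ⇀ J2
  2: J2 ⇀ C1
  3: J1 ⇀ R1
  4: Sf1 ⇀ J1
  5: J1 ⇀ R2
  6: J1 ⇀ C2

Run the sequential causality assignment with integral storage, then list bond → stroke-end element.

bond 0 stroke→J1
bond 1 stroke→TF1
bond 2 stroke→J2
bond 3 stroke→J1
bond 4 stroke→Sf1
bond 5 stroke→J1
bond 6 stroke→J1

b4 stroke→Sf1  (source Sf1 imposes f)
b0 stroke→J1  (J1: bond 4 brought flow, rest push out)
b3 stroke→J1  (1-jn J1 has f-setter on 4)
b5 stroke→J1  (J1: bond 4 brought flow, rest push out)
b6 stroke→J1  (J1: bond 4 brought flow, rest push out)
b1 stroke→TF1  (TF TF1: opposite of bond 0)
b2 stroke→J2  (J2 flow already set via bond 1)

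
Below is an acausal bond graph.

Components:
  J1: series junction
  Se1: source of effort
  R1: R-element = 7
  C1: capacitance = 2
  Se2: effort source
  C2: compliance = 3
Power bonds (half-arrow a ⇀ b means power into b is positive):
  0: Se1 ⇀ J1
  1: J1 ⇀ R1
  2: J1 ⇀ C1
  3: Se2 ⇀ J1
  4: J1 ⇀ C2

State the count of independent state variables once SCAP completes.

2  (C1, C2 all integral)

β0 →J1  (Se1 (Se) sets effort on bond)
β3 →J1  (Se2: effort source, stroke at far end)
β2 →J1  (C1: C, integral causality)
β4 →J1  (C2: C, integral causality)
β1 →R1  (J1 needs exactly one f-in)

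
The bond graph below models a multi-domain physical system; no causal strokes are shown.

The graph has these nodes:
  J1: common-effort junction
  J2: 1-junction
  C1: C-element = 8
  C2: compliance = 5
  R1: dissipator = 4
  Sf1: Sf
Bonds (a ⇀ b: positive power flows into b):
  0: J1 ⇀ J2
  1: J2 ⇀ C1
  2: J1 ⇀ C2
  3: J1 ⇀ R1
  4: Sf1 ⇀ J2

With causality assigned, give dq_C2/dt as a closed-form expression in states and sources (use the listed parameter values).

dq_C2/dt = -F_Sf1 - q_C2/20

bond 4 stroke at Sf1  (Sf1 fixes flow; stroke at Sf1)
bond 0 stroke at J2  (1-jn J2 has f-setter on 4)
bond 1 stroke at J2  (1-jn J2 has f-setter on 4)
bond 2 stroke at J1  (C2: C, integral causality)
bond 3 stroke at R1  (0-jn J1 has e-setter on 2)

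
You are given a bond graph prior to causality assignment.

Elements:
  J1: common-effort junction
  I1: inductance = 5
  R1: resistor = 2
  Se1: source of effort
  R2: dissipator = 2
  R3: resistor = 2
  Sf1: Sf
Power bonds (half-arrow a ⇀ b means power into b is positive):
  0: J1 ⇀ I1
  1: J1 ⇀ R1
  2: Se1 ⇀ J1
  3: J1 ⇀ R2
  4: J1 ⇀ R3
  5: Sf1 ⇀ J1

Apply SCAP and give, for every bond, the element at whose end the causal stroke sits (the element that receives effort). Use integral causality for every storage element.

#2 stroke at J1  (source Se1 imposes e)
#5 stroke at Sf1  (Sf1 (Sf) sets flow on bond)
#0 stroke at I1  (0-jn J1 has e-setter on 2)
#1 stroke at R1  (J1 effort already set via bond 2)
#3 stroke at R2  (0-jn J1 has e-setter on 2)
#4 stroke at R3  (common-e at J1 fixed by 2)

b0 →I1
b1 →R1
b2 →J1
b3 →R2
b4 →R3
b5 →Sf1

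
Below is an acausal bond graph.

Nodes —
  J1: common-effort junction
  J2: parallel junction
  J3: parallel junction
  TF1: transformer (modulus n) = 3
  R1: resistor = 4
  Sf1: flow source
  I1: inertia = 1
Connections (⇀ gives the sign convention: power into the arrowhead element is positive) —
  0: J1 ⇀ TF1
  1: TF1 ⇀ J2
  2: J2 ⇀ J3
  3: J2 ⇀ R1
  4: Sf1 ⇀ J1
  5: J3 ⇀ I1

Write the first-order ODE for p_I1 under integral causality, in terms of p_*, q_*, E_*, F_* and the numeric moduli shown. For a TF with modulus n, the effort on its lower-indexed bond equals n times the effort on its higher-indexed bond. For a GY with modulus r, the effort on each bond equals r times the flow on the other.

β4 stroke at Sf1  (Sf1 (Sf) sets flow on bond)
β0 stroke at J1  (only one effort-in slot at J1)
β1 stroke at TF1  (TF TF1: opposite of bond 0)
β5 stroke at I1  (I1 integral (f out))
β2 stroke at J3  (only one effort-in slot at J3)
β3 stroke at J2  (only one effort-in slot at J2)

dp_I1/dt = 12*F_Sf1 - 4*p_I1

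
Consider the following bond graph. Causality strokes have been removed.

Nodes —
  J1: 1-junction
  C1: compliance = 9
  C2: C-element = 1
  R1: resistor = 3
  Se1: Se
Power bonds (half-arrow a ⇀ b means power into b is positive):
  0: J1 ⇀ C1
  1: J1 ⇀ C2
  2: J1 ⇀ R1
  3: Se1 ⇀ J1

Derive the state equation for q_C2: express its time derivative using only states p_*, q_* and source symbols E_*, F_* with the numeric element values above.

b3 stroke→J1  (source Se1 imposes e)
b0 stroke→J1  (C1 integral (e out))
b1 stroke→J1  (C2 outputs effort q/C2)
b2 stroke→R1  (only one flow-in slot at J1)

dq_C2/dt = E_Se1/3 - q_C1/27 - q_C2/3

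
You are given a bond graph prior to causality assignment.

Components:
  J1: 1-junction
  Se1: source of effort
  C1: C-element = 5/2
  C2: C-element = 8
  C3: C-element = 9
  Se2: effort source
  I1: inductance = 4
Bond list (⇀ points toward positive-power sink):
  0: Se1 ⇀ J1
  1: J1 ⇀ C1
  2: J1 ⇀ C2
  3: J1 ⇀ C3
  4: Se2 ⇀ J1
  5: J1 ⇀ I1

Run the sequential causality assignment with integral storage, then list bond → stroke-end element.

β0 stroke→J1
β1 stroke→J1
β2 stroke→J1
β3 stroke→J1
β4 stroke→J1
β5 stroke→I1

#0 stroke→J1  (source Se1 imposes e)
#4 stroke→J1  (Se2 fixes effort; stroke away)
#1 stroke→J1  (prefer integral on C1)
#2 stroke→J1  (C2: C, integral causality)
#3 stroke→J1  (prefer integral on C3)
#5 stroke→I1  (closing 1-jn rule on J1)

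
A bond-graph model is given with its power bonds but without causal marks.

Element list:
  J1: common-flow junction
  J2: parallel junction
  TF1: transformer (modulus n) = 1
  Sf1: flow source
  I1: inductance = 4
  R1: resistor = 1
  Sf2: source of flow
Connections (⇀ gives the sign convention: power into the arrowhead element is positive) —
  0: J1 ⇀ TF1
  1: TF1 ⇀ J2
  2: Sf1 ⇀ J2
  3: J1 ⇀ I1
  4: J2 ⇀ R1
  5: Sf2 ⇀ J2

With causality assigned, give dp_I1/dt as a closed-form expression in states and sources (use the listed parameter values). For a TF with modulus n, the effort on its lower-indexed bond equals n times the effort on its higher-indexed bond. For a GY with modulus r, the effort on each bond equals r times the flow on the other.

β2 |Sf1  (Sf1 (Sf) sets flow on bond)
β5 |Sf2  (Sf2 fixes flow; stroke at Sf2)
β3 |I1  (I1: I, integral causality)
β0 |J1  (J1: bond 3 brought flow, rest push out)
β1 |TF1  (through TF1, causality passes straight; one stroke at TF1)
β4 |J2  (J2 needs exactly one e-in)

dp_I1/dt = -F_Sf1 - F_Sf2 - p_I1/4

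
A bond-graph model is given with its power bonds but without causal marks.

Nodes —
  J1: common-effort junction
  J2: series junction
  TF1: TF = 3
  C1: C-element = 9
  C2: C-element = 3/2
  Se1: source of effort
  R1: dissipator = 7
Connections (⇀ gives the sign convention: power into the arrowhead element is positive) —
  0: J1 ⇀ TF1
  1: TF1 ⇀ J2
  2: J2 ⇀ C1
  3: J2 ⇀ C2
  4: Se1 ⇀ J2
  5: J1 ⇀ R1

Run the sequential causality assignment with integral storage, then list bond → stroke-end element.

b0 stroke at J1
b1 stroke at TF1
b2 stroke at J2
b3 stroke at J2
b4 stroke at J2
b5 stroke at R1

bond 4 →J2  (Se1 fixes effort; stroke away)
bond 2 →J2  (C1: C, integral causality)
bond 3 →J2  (prefer integral on C2)
bond 1 →TF1  (only one flow-in slot at J2)
bond 0 →J1  (TF1 one-in-one-out from 1)
bond 5 →R1  (J1 effort already set via bond 0)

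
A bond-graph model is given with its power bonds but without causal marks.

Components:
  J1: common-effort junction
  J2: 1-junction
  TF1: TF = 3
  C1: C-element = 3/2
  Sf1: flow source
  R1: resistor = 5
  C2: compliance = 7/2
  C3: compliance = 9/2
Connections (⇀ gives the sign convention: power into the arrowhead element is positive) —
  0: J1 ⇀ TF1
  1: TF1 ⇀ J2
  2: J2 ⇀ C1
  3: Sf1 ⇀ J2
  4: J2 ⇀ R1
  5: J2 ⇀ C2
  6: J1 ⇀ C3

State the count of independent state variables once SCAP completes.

3  (C1, C2, C3 all integral)

#3 |Sf1  (Sf1 fixes flow; stroke at Sf1)
#1 |J2  (1-jn J2 has f-setter on 3)
#2 |J2  (J2: bond 3 brought flow, rest push out)
#4 |J2  (J2: bond 3 brought flow, rest push out)
#5 |J2  (J2 flow already set via bond 3)
#0 |TF1  (TF TF1: opposite of bond 1)
#6 |J1  (J1 needs exactly one e-in)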